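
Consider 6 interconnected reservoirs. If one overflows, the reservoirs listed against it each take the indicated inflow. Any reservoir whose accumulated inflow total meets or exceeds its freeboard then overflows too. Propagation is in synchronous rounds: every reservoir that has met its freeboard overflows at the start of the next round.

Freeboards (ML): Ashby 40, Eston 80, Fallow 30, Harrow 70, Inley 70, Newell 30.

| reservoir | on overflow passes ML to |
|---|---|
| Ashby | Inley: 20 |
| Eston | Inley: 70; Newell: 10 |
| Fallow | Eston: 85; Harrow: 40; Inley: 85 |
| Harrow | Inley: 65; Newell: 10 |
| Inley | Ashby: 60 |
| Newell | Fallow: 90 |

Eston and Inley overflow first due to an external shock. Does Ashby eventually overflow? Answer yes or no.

Round 1 — Eston, Inley overflow (initial).
  Ashby: +60 → 60 ≥ 40
  Newell: +10 → 10 < 30
Round 2 — Ashby overflows.
No further overflows.

yes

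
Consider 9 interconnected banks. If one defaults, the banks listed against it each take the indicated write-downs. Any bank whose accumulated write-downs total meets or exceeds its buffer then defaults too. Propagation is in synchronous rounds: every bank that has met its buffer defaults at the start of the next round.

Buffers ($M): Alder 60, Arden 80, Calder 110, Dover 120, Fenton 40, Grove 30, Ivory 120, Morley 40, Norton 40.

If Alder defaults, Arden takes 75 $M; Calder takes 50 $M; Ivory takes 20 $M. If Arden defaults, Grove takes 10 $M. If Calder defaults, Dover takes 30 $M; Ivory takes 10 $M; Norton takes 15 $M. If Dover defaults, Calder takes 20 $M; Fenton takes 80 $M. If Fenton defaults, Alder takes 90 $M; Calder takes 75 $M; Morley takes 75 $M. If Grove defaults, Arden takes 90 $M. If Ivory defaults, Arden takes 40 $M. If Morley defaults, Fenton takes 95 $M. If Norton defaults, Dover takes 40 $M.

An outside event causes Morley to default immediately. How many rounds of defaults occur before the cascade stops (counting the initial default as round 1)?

Round 1 — Morley defaults (initial).
  Fenton: +95 → 95 ≥ 40
Round 2 — Fenton defaults.
  Alder: +90 → 90 ≥ 60
  Calder: +75 → 75 < 110
Round 3 — Alder defaults.
  Arden: +75 → 75 < 80
  Calder: +50 → 125 ≥ 110
  Ivory: +20 → 20 < 120
Round 4 — Calder defaults.
  Dover: +30 → 30 < 120
  Ivory: +10 → 30 < 120
  Norton: +15 → 15 < 40
No further defaults.

4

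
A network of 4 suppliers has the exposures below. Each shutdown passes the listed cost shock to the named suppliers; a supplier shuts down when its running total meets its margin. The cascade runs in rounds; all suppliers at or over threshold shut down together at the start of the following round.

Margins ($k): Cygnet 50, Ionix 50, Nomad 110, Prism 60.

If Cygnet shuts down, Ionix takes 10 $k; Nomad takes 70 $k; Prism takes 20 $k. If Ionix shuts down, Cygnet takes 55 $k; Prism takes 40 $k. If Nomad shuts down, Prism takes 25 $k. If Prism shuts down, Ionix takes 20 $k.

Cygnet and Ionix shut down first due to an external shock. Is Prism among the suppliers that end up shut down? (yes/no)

Round 1 — Cygnet, Ionix shut down (initial).
  Nomad: +70 → 70 < 110
  Prism: +20+40 → 60 ≥ 60
Round 2 — Prism shuts down.
No further shutdowns.

yes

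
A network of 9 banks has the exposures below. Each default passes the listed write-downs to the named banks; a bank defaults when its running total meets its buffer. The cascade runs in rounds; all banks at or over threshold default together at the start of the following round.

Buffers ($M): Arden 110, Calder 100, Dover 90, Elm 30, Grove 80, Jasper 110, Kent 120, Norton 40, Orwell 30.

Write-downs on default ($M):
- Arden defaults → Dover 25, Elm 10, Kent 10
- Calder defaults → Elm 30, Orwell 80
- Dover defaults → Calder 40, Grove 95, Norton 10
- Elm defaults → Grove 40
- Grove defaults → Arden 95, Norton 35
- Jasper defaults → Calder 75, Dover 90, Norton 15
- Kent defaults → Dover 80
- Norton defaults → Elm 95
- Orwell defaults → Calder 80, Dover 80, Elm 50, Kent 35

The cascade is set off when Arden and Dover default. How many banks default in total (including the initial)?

Round 1 — Arden, Dover default (initial).
  Calder: +40 → 40 < 100
  Elm: +10 → 10 < 30
  Grove: +95 → 95 ≥ 80
  Kent: +10 → 10 < 120
  Norton: +10 → 10 < 40
Round 2 — Grove defaults.
  Norton: +35 → 45 ≥ 40
Round 3 — Norton defaults.
  Elm: +95 → 105 ≥ 30
Round 4 — Elm defaults.
No further defaults.

5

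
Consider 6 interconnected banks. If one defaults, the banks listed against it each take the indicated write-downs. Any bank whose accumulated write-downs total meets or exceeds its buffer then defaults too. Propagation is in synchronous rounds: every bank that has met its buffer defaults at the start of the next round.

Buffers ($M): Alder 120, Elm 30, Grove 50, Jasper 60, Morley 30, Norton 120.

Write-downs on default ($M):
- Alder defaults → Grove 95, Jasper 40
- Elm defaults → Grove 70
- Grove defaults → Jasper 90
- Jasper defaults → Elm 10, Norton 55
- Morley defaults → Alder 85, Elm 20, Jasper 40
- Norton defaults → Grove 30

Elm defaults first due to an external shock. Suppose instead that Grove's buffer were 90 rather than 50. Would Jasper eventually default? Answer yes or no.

no

With Grove's buffer at 90:
Round 1 — Elm defaults (initial).
  Grove: +70 → 70 < 90
No further defaults.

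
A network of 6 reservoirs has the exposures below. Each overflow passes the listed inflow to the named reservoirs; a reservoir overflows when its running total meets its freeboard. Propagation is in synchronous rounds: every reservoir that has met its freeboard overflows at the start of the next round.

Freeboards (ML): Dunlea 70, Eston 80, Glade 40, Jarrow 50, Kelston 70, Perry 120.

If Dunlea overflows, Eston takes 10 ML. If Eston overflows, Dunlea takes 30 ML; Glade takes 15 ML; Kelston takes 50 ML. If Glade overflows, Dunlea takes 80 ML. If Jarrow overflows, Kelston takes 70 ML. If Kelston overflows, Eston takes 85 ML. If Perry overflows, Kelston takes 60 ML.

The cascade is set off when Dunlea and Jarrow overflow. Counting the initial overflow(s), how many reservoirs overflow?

4

Round 1 — Dunlea, Jarrow overflow (initial).
  Eston: +10 → 10 < 80
  Kelston: +70 → 70 ≥ 70
Round 2 — Kelston overflows.
  Eston: +85 → 95 ≥ 80
Round 3 — Eston overflows.
  Glade: +15 → 15 < 40
No further overflows.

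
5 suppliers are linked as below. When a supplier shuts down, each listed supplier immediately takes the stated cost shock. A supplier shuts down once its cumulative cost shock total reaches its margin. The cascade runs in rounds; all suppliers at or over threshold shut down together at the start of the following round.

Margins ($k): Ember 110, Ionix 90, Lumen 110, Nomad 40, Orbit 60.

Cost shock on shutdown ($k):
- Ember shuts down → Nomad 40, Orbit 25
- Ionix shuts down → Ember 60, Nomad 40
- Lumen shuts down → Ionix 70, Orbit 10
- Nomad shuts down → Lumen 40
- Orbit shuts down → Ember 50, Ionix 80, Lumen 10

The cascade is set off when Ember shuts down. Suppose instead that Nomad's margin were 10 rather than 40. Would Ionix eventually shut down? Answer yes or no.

With Nomad's margin at 10:
Round 1 — Ember shuts down (initial).
  Nomad: +40 → 40 ≥ 10
  Orbit: +25 → 25 < 60
Round 2 — Nomad shuts down.
  Lumen: +40 → 40 < 110
No further shutdowns.

no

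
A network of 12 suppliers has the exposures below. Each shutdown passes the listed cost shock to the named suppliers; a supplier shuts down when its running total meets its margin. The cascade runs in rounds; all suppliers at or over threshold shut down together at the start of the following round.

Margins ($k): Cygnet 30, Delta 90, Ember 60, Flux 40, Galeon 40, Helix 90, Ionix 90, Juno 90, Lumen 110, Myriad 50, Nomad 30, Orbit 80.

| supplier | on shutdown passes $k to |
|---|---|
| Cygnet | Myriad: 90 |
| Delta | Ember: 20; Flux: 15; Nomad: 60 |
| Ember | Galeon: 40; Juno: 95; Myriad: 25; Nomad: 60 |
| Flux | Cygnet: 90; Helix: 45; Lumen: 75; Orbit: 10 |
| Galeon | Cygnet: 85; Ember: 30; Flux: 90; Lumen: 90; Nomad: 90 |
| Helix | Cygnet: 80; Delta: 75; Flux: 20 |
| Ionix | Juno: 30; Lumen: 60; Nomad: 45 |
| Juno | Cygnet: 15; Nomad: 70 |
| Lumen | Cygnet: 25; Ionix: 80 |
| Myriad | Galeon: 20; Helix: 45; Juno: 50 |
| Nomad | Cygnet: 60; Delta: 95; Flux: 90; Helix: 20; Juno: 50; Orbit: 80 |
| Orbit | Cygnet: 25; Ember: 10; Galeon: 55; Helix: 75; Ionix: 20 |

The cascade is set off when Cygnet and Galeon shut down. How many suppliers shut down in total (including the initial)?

12

Round 1 — Cygnet, Galeon shut down (initial).
  Ember: +30 → 30 < 60
  Flux: +90 → 90 ≥ 40
  Lumen: +90 → 90 < 110
  Myriad: +90 → 90 ≥ 50
  Nomad: +90 → 90 ≥ 30
Round 2 — Flux, Myriad, Nomad shut down.
  Delta: +95 → 95 ≥ 90
  Helix: +45+45+20 → 110 ≥ 90
  Juno: +50+50 → 100 ≥ 90
  Lumen: +75 → 165 ≥ 110
  Orbit: +10+80 → 90 ≥ 80
Round 3 — Delta, Helix, Juno, Lumen, Orbit shut down.
  Ember: +20+10 → 60 ≥ 60
  Ionix: +80+20 → 100 ≥ 90
Round 4 — Ember, Ionix shut down.
No further shutdowns.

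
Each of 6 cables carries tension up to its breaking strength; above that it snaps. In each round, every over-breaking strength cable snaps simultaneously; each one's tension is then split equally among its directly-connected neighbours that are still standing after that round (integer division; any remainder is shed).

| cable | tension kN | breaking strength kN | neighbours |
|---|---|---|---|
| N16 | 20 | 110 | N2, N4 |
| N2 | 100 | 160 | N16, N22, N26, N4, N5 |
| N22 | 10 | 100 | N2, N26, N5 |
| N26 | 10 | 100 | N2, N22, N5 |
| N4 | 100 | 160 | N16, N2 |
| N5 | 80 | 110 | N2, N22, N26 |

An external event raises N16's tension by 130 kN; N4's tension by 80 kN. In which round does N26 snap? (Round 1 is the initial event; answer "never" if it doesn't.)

3

Round 1 — N16 at 150 > 110; N4 at 180 > 160. N16, N4 snap.
  N16 sheds 150 kN to N2: 150 each.
    N2: 100+150 = 250 > 160
  N4 sheds 180 kN to N2: 180 each.
    N2: 250+180 = 430 > 160
Round 2 — N2 snaps.
  N2 sheds 430 kN to N22, N26, N5: 143 each (1 lost).
    N22: 10+143 = 153 > 100
    N26: 10+143 = 153 > 100
    N5: 80+143 = 223 > 110
Round 3 — N22, N26, N5 snap.
  N22 sheds 153 kN: no online neighbours, lost.
  N26 sheds 153 kN: no online neighbours, lost.
  N5 sheds 223 kN: no online neighbours, lost.
No further breaks.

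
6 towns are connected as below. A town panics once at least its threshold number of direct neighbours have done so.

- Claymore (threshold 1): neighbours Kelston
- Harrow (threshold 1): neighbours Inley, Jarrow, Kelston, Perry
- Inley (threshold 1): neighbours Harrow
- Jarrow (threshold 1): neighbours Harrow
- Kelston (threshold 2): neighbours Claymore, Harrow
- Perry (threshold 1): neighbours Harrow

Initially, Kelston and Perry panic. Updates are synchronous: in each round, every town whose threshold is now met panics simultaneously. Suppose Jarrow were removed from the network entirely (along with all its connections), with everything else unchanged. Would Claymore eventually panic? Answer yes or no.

yes

With Jarrow removed:
Round 1 — Kelston, Perry panic (initial).
Round 2 — checking thresholds:
  Claymore: 1 of 1 neighbours ≥ 1, panics.
  Harrow: 2 of 3 neighbours ≥ 1, panics.
Round 3 — checking thresholds:
  Inley: 1 of 1 neighbours ≥ 1, panics.
Round 4 — no new panics; cascade stops.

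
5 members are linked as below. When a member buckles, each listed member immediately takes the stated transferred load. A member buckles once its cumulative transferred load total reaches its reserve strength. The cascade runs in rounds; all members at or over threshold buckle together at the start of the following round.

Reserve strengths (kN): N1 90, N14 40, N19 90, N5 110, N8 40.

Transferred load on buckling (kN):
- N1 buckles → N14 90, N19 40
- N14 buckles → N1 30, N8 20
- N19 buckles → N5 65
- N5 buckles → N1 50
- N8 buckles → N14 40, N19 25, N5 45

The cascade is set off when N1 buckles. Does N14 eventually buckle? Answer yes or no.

Round 1 — N1 buckles (initial).
  N14: +90 → 90 ≥ 40
  N19: +40 → 40 < 90
Round 2 — N14 buckles.
  N8: +20 → 20 < 40
No further bucklings.

yes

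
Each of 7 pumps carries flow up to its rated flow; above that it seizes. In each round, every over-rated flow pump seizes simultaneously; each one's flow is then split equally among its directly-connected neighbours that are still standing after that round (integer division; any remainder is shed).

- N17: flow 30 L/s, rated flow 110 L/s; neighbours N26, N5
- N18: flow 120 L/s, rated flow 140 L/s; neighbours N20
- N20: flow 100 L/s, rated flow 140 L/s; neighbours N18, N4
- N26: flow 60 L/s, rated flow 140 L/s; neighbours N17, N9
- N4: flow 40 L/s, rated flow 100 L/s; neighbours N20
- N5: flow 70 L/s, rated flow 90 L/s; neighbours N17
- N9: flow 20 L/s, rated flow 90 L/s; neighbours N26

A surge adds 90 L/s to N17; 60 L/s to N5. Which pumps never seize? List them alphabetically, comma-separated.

Round 1 — N17 at 120 > 110; N5 at 130 > 90. N17, N5 seize.
  N17 sheds 120 L/s to N26: 120 each.
    N26: 60+120 = 180 > 140
  N5 sheds 130 L/s: no online neighbours, lost.
Round 2 — N26 seizes.
  N26 sheds 180 L/s to N9: 180 each.
    N9: 20+180 = 200 > 90
Round 3 — N9 seizes.
  N9 sheds 200 L/s: no online neighbours, lost.
No further seizures.

N18, N20, N4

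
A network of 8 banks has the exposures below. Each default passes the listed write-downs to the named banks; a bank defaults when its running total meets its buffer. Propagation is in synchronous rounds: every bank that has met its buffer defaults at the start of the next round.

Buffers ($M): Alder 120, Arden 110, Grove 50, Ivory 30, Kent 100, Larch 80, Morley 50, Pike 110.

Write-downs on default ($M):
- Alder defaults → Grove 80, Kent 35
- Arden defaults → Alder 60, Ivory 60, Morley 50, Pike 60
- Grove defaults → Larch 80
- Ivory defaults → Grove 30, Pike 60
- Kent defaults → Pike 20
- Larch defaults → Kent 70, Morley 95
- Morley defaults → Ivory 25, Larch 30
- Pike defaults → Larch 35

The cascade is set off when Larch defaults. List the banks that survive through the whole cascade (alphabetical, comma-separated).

Alder, Arden, Grove, Ivory, Kent, Pike

Round 1 — Larch defaults (initial).
  Kent: +70 → 70 < 100
  Morley: +95 → 95 ≥ 50
Round 2 — Morley defaults.
  Ivory: +25 → 25 < 30
No further defaults.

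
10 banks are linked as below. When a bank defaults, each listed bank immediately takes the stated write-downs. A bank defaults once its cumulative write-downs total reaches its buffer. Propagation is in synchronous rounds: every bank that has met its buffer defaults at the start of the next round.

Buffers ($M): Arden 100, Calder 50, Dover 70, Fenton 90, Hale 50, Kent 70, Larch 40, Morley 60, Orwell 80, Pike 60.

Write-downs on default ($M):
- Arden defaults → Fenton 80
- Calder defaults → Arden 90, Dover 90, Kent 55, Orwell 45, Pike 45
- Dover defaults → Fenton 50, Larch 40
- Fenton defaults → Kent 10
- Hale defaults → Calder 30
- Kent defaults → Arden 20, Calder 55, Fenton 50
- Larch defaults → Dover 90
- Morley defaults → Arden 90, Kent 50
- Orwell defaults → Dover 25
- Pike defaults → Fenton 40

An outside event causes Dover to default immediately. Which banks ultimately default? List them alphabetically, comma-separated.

Round 1 — Dover defaults (initial).
  Fenton: +50 → 50 < 90
  Larch: +40 → 40 ≥ 40
Round 2 — Larch defaults.
No further defaults.

Dover, Larch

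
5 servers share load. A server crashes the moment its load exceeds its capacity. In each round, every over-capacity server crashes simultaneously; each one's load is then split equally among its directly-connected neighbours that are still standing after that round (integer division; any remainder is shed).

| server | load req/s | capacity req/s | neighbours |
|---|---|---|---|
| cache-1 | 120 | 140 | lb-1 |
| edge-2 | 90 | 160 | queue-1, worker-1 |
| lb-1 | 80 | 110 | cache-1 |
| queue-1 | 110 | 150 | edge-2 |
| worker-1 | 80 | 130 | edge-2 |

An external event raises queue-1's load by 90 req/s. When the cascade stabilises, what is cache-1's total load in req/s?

120

Round 1 — queue-1 at 200 > 150. queue-1 crashes.
  queue-1 sheds 200 req/s to edge-2: 200 each.
    edge-2: 90+200 = 290 > 160
Round 2 — edge-2 crashes.
  edge-2 sheds 290 req/s to worker-1: 290 each.
    worker-1: 80+290 = 370 > 130
Round 3 — worker-1 crashes.
  worker-1 sheds 370 req/s: no online neighbours, lost.
No further crashes.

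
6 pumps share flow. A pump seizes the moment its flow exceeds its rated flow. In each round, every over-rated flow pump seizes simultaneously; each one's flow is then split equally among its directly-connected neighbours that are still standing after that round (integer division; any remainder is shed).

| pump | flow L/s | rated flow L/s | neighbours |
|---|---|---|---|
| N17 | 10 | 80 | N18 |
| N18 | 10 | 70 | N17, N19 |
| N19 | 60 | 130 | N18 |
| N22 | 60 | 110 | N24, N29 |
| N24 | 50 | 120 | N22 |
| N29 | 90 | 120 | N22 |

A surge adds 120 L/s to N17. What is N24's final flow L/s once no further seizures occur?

50

Round 1 — N17 at 130 > 80. N17 seizes.
  N17 sheds 130 L/s to N18: 130 each.
    N18: 10+130 = 140 > 70
Round 2 — N18 seizes.
  N18 sheds 140 L/s to N19: 140 each.
    N19: 60+140 = 200 > 130
Round 3 — N19 seizes.
  N19 sheds 200 L/s: no online neighbours, lost.
No further seizures.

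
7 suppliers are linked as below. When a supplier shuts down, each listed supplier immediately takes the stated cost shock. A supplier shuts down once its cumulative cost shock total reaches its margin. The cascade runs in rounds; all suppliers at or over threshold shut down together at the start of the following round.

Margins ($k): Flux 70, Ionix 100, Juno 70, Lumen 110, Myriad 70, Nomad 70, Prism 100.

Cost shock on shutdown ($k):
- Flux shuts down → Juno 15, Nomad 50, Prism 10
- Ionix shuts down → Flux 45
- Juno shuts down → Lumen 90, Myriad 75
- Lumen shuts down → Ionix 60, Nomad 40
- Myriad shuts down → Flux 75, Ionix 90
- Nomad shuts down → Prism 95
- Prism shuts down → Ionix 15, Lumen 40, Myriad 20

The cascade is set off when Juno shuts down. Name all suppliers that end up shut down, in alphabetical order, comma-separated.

Flux, Juno, Myriad

Round 1 — Juno shuts down (initial).
  Lumen: +90 → 90 < 110
  Myriad: +75 → 75 ≥ 70
Round 2 — Myriad shuts down.
  Flux: +75 → 75 ≥ 70
  Ionix: +90 → 90 < 100
Round 3 — Flux shuts down.
  Nomad: +50 → 50 < 70
  Prism: +10 → 10 < 100
No further shutdowns.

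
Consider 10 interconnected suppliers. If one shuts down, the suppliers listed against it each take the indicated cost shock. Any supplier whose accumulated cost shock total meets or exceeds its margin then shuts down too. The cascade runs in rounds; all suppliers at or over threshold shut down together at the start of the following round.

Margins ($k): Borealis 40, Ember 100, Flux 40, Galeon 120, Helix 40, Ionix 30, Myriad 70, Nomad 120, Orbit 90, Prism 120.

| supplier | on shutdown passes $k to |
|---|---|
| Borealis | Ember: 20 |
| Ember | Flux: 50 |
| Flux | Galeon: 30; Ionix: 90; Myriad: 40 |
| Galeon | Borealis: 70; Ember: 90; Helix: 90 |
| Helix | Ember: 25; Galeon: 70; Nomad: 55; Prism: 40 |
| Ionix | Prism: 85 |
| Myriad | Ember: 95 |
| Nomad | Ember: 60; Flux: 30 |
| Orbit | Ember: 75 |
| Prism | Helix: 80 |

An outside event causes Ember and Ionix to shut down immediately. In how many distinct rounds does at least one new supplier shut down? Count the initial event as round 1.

Round 1 — Ember, Ionix shut down (initial).
  Flux: +50 → 50 ≥ 40
  Prism: +85 → 85 < 120
Round 2 — Flux shuts down.
  Galeon: +30 → 30 < 120
  Myriad: +40 → 40 < 70
No further shutdowns.

2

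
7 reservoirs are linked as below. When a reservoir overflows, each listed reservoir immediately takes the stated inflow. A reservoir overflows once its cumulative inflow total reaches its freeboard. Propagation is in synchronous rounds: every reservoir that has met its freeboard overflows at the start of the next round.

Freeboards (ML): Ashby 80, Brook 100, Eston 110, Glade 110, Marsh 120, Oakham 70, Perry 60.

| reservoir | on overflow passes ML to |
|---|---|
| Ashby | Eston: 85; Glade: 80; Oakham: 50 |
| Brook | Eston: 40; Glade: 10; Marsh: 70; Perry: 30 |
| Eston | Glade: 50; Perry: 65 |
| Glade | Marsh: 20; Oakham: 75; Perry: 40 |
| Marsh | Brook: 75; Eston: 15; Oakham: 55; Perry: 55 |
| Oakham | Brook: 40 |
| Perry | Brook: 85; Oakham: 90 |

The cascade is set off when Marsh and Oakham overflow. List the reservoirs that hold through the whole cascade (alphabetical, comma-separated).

Round 1 — Marsh, Oakham overflow (initial).
  Brook: +75+40 → 115 ≥ 100
  Eston: +15 → 15 < 110
  Perry: +55 → 55 < 60
Round 2 — Brook overflows.
  Eston: +40 → 55 < 110
  Glade: +10 → 10 < 110
  Perry: +30 → 85 ≥ 60
Round 3 — Perry overflows.
No further overflows.

Ashby, Eston, Glade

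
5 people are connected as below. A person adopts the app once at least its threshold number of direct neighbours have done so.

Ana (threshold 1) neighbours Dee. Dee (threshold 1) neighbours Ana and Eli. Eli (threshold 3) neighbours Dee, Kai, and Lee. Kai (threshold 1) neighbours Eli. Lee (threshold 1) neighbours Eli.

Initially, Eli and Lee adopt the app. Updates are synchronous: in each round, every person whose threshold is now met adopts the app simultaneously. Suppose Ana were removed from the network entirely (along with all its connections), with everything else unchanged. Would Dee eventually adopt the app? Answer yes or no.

With Ana removed:
Round 1 — Eli, Lee adopt the app (initial).
Round 2 — checking thresholds:
  Dee: 1 of 1 neighbours ≥ 1, adopts the app.
  Kai: 1 of 1 neighbours ≥ 1, adopts the app.
Round 3 — no new adoptions; cascade stops.

yes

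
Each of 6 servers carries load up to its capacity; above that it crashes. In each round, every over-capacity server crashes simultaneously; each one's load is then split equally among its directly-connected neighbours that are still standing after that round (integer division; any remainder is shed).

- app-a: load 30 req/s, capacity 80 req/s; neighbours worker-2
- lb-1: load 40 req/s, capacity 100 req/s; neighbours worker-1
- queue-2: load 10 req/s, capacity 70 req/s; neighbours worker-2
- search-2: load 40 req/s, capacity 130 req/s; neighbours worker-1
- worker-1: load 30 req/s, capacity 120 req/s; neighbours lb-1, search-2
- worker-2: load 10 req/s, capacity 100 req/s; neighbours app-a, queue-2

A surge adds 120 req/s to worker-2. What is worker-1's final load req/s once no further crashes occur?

30

Round 1 — worker-2 at 130 > 100. worker-2 crashes.
  worker-2 sheds 130 req/s to app-a, queue-2: 65 each.
    app-a: 30+65 = 95 > 80
    queue-2: 10+65 = 75 > 70
Round 2 — app-a, queue-2 crash.
  app-a sheds 95 req/s: no online neighbours, lost.
  queue-2 sheds 75 req/s: no online neighbours, lost.
No further crashes.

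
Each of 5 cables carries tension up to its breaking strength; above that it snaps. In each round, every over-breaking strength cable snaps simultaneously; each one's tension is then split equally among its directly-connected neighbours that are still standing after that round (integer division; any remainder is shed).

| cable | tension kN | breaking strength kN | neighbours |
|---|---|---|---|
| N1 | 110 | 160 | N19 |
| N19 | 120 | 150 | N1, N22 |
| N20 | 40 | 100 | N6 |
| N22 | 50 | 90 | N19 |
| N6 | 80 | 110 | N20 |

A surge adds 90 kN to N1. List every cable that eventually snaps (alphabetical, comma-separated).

N1, N19, N22

Round 1 — N1 at 200 > 160. N1 snaps.
  N1 sheds 200 kN to N19: 200 each.
    N19: 120+200 = 320 > 150
Round 2 — N19 snaps.
  N19 sheds 320 kN to N22: 320 each.
    N22: 50+320 = 370 > 90
Round 3 — N22 snaps.
  N22 sheds 370 kN: no online neighbours, lost.
No further breaks.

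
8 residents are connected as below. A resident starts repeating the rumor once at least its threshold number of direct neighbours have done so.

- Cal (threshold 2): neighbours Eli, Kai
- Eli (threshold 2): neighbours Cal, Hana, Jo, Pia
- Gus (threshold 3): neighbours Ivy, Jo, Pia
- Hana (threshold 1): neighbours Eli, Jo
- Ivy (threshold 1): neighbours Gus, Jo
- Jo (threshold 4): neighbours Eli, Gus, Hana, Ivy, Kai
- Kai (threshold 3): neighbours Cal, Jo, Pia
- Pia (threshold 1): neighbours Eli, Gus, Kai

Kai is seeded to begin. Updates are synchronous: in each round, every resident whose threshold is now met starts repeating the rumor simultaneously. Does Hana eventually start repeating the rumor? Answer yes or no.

no

Round 1 — Kai starts repeating the rumor (initial).
Round 2 — checking thresholds:
  Cal: 1 of 2 neighbours < 2, not yet.
  Jo: 1 of 5 neighbours < 4, not yet.
  Pia: 1 of 3 neighbours ≥ 1, starts repeating the rumor.
Round 3 — no new spreads; cascade stops.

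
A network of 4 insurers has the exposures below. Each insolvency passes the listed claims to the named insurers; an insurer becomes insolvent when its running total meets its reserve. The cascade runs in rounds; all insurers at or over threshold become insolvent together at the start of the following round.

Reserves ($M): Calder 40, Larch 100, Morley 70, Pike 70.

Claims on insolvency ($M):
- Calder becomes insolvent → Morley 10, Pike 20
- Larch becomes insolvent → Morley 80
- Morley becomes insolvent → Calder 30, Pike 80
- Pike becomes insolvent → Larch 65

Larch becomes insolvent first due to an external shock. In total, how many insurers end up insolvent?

3

Round 1 — Larch becomes insolvent (initial).
  Morley: +80 → 80 ≥ 70
Round 2 — Morley becomes insolvent.
  Calder: +30 → 30 < 40
  Pike: +80 → 80 ≥ 70
Round 3 — Pike becomes insolvent.
No further insolvencies.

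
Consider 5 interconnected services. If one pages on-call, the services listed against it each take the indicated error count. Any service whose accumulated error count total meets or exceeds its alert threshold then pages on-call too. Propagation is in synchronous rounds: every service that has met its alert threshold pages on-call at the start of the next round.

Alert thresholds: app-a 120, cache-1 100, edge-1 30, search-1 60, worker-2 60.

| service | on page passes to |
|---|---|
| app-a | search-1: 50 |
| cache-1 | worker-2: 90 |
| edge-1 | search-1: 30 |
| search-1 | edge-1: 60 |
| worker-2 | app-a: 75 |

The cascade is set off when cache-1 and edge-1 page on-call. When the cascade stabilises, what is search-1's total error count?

30

Round 1 — cache-1, edge-1 page on-call (initial).
  search-1: +30 → 30 < 60
  worker-2: +90 → 90 ≥ 60
Round 2 — worker-2 pages on-call.
  app-a: +75 → 75 < 120
No further pages.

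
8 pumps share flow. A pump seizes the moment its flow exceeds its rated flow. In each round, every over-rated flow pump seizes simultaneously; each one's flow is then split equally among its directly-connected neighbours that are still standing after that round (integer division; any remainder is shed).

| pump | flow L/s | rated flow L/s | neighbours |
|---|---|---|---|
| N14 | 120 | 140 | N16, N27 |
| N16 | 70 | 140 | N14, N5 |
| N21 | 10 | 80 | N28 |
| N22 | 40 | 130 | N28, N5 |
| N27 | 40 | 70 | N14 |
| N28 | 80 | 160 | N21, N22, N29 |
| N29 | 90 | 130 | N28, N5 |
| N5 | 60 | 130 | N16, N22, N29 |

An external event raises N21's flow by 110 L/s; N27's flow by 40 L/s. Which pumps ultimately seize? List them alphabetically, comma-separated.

Round 1 — N21 at 120 > 80; N27 at 80 > 70. N21, N27 seize.
  N21 sheds 120 L/s to N28: 120 each.
    N28: 80+120 = 200 > 160
  N27 sheds 80 L/s to N14: 80 each.
    N14: 120+80 = 200 > 140
Round 2 — N14, N28 seize.
  N14 sheds 200 L/s to N16: 200 each.
    N16: 70+200 = 270 > 140
  N28 sheds 200 L/s to N22, N29: 100 each.
    N22: 40+100 = 140 > 130
    N29: 90+100 = 190 > 130
Round 3 — N16, N22, N29 seize.
  N16 sheds 270 L/s to N5: 270 each.
    N5: 60+270 = 330 > 130
  N22 sheds 140 L/s to N5: 140 each.
    N5: 330+140 = 470 > 130
  N29 sheds 190 L/s to N5: 190 each.
    N5: 470+190 = 660 > 130
Round 4 — N5 seizes.
  N5 sheds 660 L/s: no online neighbours, lost.
No further seizures.

N14, N16, N21, N22, N27, N28, N29, N5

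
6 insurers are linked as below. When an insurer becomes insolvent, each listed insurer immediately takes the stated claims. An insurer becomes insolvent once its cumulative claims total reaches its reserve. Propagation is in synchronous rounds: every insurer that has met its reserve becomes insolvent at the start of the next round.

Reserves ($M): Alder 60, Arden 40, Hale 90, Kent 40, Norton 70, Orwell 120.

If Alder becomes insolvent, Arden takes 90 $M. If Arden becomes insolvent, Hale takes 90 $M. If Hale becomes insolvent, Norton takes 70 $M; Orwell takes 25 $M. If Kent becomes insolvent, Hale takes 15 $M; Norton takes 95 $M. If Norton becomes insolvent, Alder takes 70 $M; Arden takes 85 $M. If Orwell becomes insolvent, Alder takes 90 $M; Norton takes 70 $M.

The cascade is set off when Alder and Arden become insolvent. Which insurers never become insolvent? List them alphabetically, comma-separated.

Kent, Orwell

Round 1 — Alder, Arden become insolvent (initial).
  Hale: +90 → 90 ≥ 90
Round 2 — Hale becomes insolvent.
  Norton: +70 → 70 ≥ 70
  Orwell: +25 → 25 < 120
Round 3 — Norton becomes insolvent.
No further insolvencies.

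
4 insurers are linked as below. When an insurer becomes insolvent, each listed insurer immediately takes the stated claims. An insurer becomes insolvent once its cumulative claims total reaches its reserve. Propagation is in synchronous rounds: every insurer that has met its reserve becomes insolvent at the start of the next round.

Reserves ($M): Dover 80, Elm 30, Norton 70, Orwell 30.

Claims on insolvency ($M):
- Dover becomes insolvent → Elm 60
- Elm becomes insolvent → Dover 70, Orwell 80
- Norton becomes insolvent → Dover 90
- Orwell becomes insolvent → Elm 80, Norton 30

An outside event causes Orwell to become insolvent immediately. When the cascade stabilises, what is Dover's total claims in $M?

70

Round 1 — Orwell becomes insolvent (initial).
  Elm: +80 → 80 ≥ 30
  Norton: +30 → 30 < 70
Round 2 — Elm becomes insolvent.
  Dover: +70 → 70 < 80
No further insolvencies.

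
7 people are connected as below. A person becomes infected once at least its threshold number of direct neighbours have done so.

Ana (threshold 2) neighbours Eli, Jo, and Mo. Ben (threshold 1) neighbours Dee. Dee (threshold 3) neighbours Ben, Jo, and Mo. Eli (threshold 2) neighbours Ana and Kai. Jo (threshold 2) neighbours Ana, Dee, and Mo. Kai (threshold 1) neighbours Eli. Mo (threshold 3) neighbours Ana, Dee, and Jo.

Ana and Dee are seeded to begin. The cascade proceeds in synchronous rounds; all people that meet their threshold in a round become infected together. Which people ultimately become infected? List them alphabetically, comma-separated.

Round 1 — Ana, Dee become infected (initial).
Round 2 — checking thresholds:
  Ben: 1 of 1 neighbours ≥ 1, becomes infected.
  Eli: 1 of 2 neighbours < 2, below threshold.
  Jo: 2 of 3 neighbours ≥ 2, becomes infected.
  Mo: 2 of 3 neighbours < 3, below threshold.
Round 3 — checking thresholds:
  Eli: 1 of 2 neighbours < 2, below threshold.
  Mo: 3 of 3 neighbours ≥ 3, becomes infected.
Round 4 — no new infections; cascade stops.

Ana, Ben, Dee, Jo, Mo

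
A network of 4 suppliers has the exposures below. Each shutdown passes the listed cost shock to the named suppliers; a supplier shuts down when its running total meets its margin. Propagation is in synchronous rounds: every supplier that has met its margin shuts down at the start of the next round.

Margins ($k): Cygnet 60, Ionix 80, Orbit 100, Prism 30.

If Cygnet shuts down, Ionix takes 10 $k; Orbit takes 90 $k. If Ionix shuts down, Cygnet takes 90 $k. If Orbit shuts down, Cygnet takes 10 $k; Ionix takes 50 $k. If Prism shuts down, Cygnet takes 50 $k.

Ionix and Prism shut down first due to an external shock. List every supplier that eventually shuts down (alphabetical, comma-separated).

Round 1 — Ionix, Prism shut down (initial).
  Cygnet: +90+50 → 140 ≥ 60
Round 2 — Cygnet shuts down.
  Orbit: +90 → 90 < 100
No further shutdowns.

Cygnet, Ionix, Prism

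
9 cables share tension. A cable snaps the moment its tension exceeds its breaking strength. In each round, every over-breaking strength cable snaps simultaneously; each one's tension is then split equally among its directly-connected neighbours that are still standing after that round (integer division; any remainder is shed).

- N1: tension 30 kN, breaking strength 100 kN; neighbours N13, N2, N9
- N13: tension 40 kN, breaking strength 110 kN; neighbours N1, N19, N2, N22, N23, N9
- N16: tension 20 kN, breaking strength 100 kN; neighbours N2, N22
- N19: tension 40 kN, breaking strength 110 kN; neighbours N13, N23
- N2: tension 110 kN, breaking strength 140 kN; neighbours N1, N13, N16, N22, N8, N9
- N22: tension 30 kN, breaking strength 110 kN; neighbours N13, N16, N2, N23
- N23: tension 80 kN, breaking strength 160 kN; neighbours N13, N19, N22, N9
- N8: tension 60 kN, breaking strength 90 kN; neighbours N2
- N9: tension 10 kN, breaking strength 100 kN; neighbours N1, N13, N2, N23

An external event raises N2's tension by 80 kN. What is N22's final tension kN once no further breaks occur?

61

Round 1 — N2 at 190 > 140. N2 snaps.
  N2 sheds 190 kN to N1, N13, N16, N22, N8, N9: 31 each (4 lost).
    N1: 30+31 = 61 ≤ 100
    N13: 40+31 = 71 ≤ 110
    N16: 20+31 = 51 ≤ 100
    N22: 30+31 = 61 ≤ 110
    N8: 60+31 = 91 > 90
    N9: 10+31 = 41 ≤ 100
Round 2 — N8 snaps.
  N8 sheds 91 kN: no online neighbours, lost.
No further breaks.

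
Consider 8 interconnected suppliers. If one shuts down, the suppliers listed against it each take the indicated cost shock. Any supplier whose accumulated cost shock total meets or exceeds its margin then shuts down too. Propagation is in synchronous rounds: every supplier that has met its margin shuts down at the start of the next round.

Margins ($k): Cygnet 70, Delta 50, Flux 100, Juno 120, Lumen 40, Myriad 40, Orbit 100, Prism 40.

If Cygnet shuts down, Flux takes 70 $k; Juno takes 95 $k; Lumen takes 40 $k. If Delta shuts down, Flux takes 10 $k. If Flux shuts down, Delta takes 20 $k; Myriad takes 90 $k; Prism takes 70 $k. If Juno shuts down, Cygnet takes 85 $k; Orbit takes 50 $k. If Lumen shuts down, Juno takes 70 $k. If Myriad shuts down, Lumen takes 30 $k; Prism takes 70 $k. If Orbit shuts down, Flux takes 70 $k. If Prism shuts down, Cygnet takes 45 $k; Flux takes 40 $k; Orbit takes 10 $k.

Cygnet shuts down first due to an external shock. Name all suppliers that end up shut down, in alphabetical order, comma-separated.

Round 1 — Cygnet shuts down (initial).
  Flux: +70 → 70 < 100
  Juno: +95 → 95 < 120
  Lumen: +40 → 40 ≥ 40
Round 2 — Lumen shuts down.
  Juno: +70 → 165 ≥ 120
Round 3 — Juno shuts down.
  Orbit: +50 → 50 < 100
No further shutdowns.

Cygnet, Juno, Lumen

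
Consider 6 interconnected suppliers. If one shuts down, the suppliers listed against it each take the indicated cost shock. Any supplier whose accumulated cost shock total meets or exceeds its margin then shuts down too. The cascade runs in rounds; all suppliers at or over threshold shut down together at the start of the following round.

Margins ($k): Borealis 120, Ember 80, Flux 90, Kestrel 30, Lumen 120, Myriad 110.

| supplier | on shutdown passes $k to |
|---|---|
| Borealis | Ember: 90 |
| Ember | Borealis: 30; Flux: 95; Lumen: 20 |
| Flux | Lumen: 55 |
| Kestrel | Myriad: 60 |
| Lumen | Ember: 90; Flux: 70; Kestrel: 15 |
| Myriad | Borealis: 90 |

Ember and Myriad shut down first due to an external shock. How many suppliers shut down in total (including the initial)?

4

Round 1 — Ember, Myriad shut down (initial).
  Borealis: +30+90 → 120 ≥ 120
  Flux: +95 → 95 ≥ 90
  Lumen: +20 → 20 < 120
Round 2 — Borealis, Flux shut down.
  Lumen: +55 → 75 < 120
No further shutdowns.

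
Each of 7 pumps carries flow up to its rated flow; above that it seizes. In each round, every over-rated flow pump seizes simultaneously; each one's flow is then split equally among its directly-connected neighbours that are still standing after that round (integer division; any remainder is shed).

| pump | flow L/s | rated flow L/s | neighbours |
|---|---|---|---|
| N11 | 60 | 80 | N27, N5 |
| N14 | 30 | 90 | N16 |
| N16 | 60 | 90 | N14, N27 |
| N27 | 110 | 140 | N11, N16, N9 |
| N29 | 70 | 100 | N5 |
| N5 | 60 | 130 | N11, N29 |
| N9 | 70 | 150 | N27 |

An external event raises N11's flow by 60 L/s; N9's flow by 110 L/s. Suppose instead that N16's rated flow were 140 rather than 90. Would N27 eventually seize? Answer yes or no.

yes

With N16's rated flow at 140:
Round 1 — N11 at 120 > 80; N9 at 180 > 150. N11, N9 seize.
  N11 sheds 120 L/s to N27, N5: 60 each.
    N27: 110+60 = 170 > 140
    N5: 60+60 = 120 ≤ 130
  N9 sheds 180 L/s to N27: 180 each.
    N27: 170+180 = 350 > 140
Round 2 — N27 seizes.
  N27 sheds 350 L/s to N16: 350 each.
    N16: 60+350 = 410 > 140
Round 3 — N16 seizes.
  N16 sheds 410 L/s to N14: 410 each.
    N14: 30+410 = 440 > 90
Round 4 — N14 seizes.
  N14 sheds 440 L/s: no online neighbours, lost.
No further seizures.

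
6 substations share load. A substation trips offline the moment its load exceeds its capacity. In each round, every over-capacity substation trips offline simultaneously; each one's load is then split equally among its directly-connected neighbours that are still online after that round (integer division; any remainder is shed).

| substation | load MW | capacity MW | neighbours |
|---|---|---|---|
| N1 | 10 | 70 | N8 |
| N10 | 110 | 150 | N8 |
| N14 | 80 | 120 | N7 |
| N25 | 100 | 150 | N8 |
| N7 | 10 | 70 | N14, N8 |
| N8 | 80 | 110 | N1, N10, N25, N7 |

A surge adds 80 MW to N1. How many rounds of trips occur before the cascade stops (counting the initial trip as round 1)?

Round 1 — N1 at 90 > 70. N1 trips offline.
  N1 sheds 90 MW to N8: 90 each.
    N8: 80+90 = 170 > 110
Round 2 — N8 trips offline.
  N8 sheds 170 MW to N10, N25, N7: 56 each (2 lost).
    N10: 110+56 = 166 > 150
    N25: 100+56 = 156 > 150
    N7: 10+56 = 66 ≤ 70
Round 3 — N10, N25 trip offline.
  N10 sheds 166 MW: no online neighbours, lost.
  N25 sheds 156 MW: no online neighbours, lost.
No further trips.

3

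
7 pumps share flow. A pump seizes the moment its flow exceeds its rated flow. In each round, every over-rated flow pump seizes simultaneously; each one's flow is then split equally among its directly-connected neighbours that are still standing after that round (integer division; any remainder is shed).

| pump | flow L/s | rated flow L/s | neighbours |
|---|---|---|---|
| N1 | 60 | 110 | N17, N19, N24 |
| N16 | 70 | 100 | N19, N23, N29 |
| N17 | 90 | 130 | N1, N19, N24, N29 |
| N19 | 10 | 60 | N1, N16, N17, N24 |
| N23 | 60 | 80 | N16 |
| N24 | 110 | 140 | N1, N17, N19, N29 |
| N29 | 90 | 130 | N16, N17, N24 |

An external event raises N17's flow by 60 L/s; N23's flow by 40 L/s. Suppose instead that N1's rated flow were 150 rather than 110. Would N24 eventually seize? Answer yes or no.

yes

With N1's rated flow at 150:
Round 1 — N17 at 150 > 130; N23 at 100 > 80. N17, N23 seize.
  N17 sheds 150 L/s to N1, N19, N24, N29: 37 each (2 lost).
    N1: 60+37 = 97 ≤ 150
    N19: 10+37 = 47 ≤ 60
    N24: 110+37 = 147 > 140
    N29: 90+37 = 127 ≤ 130
  N23 sheds 100 L/s to N16: 100 each.
    N16: 70+100 = 170 > 100
Round 2 — N16, N24 seize.
  N16 sheds 170 L/s to N19, N29: 85 each.
    N19: 47+85 = 132 > 60
    N29: 127+85 = 212 > 130
  N24 sheds 147 L/s to N1, N19, N29: 49 each.
    N1: 97+49 = 146 ≤ 150
    N19: 132+49 = 181 > 60
    N29: 212+49 = 261 > 130
Round 3 — N19, N29 seize.
  N19 sheds 181 L/s to N1: 181 each.
    N1: 146+181 = 327 > 150
  N29 sheds 261 L/s: no online neighbours, lost.
Round 4 — N1 seizes.
  N1 sheds 327 L/s: no online neighbours, lost.
No further seizures.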